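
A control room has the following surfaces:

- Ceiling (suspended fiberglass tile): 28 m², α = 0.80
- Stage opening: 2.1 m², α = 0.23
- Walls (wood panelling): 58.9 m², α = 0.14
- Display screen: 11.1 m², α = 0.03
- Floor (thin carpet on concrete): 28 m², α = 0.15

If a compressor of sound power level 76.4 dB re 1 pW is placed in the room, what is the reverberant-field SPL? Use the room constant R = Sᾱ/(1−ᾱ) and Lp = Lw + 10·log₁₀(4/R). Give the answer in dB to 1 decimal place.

A = 35.662 sabins; S = 128.1 m².
ᾱ = 0.2784, so room constant R = A/(1−ᾱ) = 49.421 m².
Lp = Lw + 10 log₁₀(4/R) = 76.4 -10.92 = 65.5 dB.

65.5 dB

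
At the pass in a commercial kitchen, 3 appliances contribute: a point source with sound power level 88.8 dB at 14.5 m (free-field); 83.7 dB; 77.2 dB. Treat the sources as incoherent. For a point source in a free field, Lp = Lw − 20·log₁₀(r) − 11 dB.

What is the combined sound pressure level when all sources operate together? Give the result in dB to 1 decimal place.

84.6 dB

Source at 14.5 m: Lp = 88.8 − 20·log₁₀(14.5) − 11 = 54.6 dB.
Sum in the linear (power) domain: Σ 10^(Lᵢ/10) = 10^(54.6/10) + 10^(83.7/10) + 10^(77.2/10) = 2.872e+08.
L_total = 10·log₁₀(2.872e+08) = 84.6 dB.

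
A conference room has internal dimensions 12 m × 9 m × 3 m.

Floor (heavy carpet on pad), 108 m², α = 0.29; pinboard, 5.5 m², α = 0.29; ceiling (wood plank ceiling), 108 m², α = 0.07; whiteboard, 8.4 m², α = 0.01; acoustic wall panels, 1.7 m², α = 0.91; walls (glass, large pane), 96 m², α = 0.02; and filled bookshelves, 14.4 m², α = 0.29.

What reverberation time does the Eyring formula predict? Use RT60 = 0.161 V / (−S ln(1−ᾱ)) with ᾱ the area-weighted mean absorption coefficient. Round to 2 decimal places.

1.00 s

S = Σ Sᵢ = 342.0 m².
Absorption A = 108×0.29 + 5.5×0.29 + 108×0.07 + 8.4×0.01 + 1.7×0.91 + 96×0.02 + 14.4×0.29 = 48.202 sabins.
ᾱ = 48.202 / 342.0 = 0.1409.
−S·ln(1−ᾱ) = −342.0 × ln(1 − 0.1409) = 51.940.
V = 12 × 9 × 3 = 324 m³.
T = 0.161·V/[−S·ln(1−ᾱ)] = 0.161·324/51.940 = 1.00 s.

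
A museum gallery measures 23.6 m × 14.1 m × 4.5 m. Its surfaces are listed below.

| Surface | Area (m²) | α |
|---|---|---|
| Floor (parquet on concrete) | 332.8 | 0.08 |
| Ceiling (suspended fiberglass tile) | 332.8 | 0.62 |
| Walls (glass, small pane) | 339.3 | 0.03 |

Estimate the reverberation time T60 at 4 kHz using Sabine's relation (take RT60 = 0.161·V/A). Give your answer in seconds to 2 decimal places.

0.99 seconds

Total absorption A = 332.8*0.08 + 332.8*0.62 + 339.3*0.03
  = 26.624 + 206.336 + 10.179 = 243.139 m² sabins.
V = 23.6·14.1·4.5 = 1497.42 m³.
T = 0.161 V/A = 0.161·1497.42/243.139 = 0.99 s.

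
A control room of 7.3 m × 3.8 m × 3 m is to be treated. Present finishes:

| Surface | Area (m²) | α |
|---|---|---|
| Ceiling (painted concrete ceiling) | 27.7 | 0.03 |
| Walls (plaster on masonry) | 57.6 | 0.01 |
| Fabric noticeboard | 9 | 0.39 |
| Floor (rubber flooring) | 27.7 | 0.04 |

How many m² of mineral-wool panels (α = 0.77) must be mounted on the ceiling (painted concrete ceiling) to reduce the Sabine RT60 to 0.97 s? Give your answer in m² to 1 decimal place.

10.5

A₁ = Σ Sᵢαᵢ = 27.7*0.03 + 57.6*0.01 + 9*0.39 + 27.7*0.04 = 6.025 sabins.
Required A₂ = 0.161·83.22/0.97 = 13.813 sabins.
ΔA needed = 13.813 − 6.025 = 7.788 sabins.
Each m² of panel replacing the ceiling (painted concrete ceiling) adds (0.77 − 0.03) = 0.74 sabins.
Panel area = 7.788 / 0.74 = 10.5 m².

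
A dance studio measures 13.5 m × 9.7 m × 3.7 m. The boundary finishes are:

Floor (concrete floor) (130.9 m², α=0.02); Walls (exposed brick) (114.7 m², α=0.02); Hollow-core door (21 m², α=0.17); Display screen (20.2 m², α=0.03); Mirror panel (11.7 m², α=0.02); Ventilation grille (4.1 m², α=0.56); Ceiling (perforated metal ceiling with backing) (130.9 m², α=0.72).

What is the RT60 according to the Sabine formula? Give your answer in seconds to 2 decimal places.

0.74 s

A = Σ Sᵢαᵢ = 130.9×0.02 + 114.7×0.02 + 21×0.17 + 20.2×0.03 + 11.7×0.02 + 4.1×0.56 + 130.9×0.72 = 105.866 sabins.
Room volume: 484.515 m³.
T = 0.161 V/A = 0.161·484.515/105.866 = 0.74 s.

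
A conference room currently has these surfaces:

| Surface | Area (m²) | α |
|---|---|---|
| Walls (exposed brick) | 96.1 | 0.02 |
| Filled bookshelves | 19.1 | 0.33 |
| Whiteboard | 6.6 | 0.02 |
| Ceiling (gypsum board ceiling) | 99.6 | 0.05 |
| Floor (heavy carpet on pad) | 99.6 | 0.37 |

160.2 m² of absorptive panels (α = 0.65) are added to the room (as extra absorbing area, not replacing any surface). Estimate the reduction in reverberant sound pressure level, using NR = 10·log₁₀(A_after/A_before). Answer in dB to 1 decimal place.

4.9 dB

Equivalent absorption area: A_before = 96.1*0.02 + 19.1*0.33 + 6.6*0.02 + 99.6*0.05 + 99.6*0.37 = 50.189 m².
Added absorption = 160.2 × 0.65 = 104.130 sabins.
New total A_after = 154.319 sabins.
NR = 10·log₁₀(154.319/50.189) = 4.9 dB.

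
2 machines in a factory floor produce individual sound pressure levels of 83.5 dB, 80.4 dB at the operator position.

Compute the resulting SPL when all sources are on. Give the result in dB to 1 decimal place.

Σ 10^(Lᵢ/10) = 3.335e+08.
L_total = 10·log₁₀(3.335e+08) = 85.2 dB.

85.2 dB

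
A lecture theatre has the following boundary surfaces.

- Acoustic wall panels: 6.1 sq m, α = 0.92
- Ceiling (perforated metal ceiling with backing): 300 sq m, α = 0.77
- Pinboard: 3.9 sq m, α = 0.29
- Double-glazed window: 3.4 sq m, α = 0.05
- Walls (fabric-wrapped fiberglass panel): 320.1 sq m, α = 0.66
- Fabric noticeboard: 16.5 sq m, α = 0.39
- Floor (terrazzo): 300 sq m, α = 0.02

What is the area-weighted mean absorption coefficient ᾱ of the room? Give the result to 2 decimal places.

0.49

S = Σ Sᵢ = 6.1 + 300 + 3.9 + 3.4 + 320.1 + 16.5 + 300 = 950.0 sq m.
A = 6.1×0.92 + 300×0.77 + 3.9×0.29 + 3.4×0.05 + 320.1×0.66 + 16.5×0.39 + 300×0.02 = 461.614 sabins.
ᾱ = 461.614 / 950.0 = 0.49.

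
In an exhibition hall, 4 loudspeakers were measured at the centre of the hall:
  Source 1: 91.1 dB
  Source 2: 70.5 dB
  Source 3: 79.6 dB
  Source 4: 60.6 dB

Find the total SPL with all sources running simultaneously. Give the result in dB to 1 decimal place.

Σ 10^(Lᵢ/10) = 1.392e+09.
L_total = 10·log₁₀(1.392e+09) = 91.4 dB.

91.4 dB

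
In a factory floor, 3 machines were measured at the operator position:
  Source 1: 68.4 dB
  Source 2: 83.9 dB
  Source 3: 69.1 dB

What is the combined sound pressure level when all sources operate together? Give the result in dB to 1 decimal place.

Converting to relative power and adding: 10^(68.4/10) + 10^(83.9/10) + 10^(69.1/10) = 2.605e+08.
Combined level = 10 log₁₀(2.605e+08) = 84.2 dB.

84.2 dB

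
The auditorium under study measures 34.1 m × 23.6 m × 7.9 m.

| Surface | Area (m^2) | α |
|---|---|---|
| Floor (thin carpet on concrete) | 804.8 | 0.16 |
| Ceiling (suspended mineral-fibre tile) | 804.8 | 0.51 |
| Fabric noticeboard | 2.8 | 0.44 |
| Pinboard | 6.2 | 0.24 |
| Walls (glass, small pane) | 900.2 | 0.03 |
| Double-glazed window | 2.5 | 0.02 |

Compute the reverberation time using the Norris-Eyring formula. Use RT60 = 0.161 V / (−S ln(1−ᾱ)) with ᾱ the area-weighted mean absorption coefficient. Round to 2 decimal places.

S = Σ Sᵢ = 2521.3 m^2.
Σ(Sᵢαᵢ) = 804.8×0.16 + 804.8×0.51 + 2.8×0.44 + 6.2×0.24 + 900.2×0.03 + 2.5×0.02 = 568.992.
ᾱ = 568.992 / 2521.3 = 0.2257.
−S·ln(1−ᾱ) = −2521.3 × ln(1 − 0.2257) = 644.938.
V = 34.1 × 23.6 × 7.9 = 6357.604 m³.
T = 0.161·V/[−S·ln(1−ᾱ)] = 0.161·6357.604/644.938 = 1.59 s.

1.59 sec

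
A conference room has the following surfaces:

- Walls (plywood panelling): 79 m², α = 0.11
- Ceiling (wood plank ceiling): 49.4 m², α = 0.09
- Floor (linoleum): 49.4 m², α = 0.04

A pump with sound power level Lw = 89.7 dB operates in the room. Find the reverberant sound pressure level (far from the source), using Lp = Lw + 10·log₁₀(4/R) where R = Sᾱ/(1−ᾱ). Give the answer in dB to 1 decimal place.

83.5 dB

Σ(Sᵢαᵢ) = 79×0.11 + 49.4×0.09 + 49.4×0.04 = 15.112; total area S = 177.8 m².
ᾱ = 15.112/177.8 = 0.0850; R = Sᾱ/(1−ᾱ) = 15.112/(1−0.0850) = 16.516 m².
Lp = Lw + 10 log₁₀(4/R) = 89.7 -6.16 = 83.5 dB.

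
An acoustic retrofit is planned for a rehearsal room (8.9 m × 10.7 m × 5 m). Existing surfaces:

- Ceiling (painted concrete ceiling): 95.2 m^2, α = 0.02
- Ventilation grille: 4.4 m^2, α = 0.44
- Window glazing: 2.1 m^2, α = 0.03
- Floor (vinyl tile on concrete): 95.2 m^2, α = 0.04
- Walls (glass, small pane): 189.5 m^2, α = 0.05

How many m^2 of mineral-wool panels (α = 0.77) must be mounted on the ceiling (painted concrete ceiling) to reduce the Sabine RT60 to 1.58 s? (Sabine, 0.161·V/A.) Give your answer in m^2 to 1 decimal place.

41.8

Summing Sᵢαᵢ: 1.904 + 1.936 + 0.063 + 3.808 + 9.475 → A₁ = 17.186 sabins.
V = 476.15 m³. Target absorption A₂ = 0.161 × 476.15 / 1.58 = 48.519 sabins.
Absorption to add: 48.519 − 17.186 = 31.333 sabins.
Each m^2 of panel replacing the ceiling (painted concrete ceiling) adds (0.77 − 0.02) = 0.75 sabins.
Panel area = 31.333 / 0.75 = 41.8 m^2.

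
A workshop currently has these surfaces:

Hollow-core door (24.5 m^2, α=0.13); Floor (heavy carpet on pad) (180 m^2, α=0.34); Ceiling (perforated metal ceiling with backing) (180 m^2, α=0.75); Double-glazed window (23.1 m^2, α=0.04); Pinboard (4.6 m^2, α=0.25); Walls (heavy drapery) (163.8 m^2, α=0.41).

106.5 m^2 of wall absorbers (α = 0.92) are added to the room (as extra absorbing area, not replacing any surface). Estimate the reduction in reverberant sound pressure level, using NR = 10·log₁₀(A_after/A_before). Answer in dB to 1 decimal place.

1.4 dB

Total absorption A_before = 24.5·0.13 + 180·0.34 + 180·0.75 + 23.1·0.04 + 4.6·0.25 + 163.8·0.41
  = 3.185 + 61.200 + 135.000 + 0.924 + 1.150 + 67.158 = 268.617 m^2 sabins.
Added absorption = 106.5 × 0.92 = 97.980 sabins.
A_after = 268.617 + 97.980 = 366.597 sabins.
Reduction = 10 log₁₀(A_after/A_before) = 10 log₁₀(1.3648) = 1.4 dB.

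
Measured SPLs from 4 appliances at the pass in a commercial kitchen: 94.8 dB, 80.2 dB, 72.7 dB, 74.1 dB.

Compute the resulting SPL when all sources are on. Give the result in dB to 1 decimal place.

95.0 dB

Σ 10^(Lᵢ/10) = 3.169e+09.
L_total = 10·log₁₀(3.169e+09) = 95.0 dB.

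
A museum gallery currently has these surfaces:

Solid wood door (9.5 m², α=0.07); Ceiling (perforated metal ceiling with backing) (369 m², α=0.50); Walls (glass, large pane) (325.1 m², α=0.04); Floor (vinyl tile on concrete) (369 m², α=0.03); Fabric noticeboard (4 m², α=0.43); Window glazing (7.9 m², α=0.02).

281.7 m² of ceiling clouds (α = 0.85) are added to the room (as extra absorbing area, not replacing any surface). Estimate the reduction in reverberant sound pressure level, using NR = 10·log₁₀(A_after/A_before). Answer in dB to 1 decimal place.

Summing Sᵢαᵢ: 0.665 + 184.500 + 13.004 + 11.070 + 1.720 + 0.158 → A_before = 211.117 sabins.
Added absorption = 281.7 × 0.85 = 239.445 sabins.
New total A_after = 450.562 sabins.
Reduction = 10 log₁₀(A_after/A_before) = 10 log₁₀(2.1342) = 3.3 dB.

3.3 dB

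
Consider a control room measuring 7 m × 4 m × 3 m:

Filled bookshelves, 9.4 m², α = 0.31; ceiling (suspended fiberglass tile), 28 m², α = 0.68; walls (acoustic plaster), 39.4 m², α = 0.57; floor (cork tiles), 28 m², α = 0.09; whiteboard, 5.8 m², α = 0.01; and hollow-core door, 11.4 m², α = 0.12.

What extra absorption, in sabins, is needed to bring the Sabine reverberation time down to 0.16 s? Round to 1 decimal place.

36.2 sabins

A₁ = Σ Sᵢαᵢ = 9.4*0.31 + 28*0.68 + 39.4*0.57 + 28*0.09 + 5.8*0.01 + 11.4*0.12 = 48.358 sabins.
Target A₂ = 0.161·84/0.16 = 84.525 sabins (V = 84 m³).
Additional absorption ΔA = 84.525 − 48.358 = 36.2 sabins.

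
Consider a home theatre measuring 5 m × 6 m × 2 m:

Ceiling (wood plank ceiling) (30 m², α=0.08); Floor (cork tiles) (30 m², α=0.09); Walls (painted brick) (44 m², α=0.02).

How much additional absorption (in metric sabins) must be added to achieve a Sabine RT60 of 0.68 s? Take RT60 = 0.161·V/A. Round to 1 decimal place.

8.2 sabins

A₁ = Σ Sᵢαᵢ = 30·0.08 + 30·0.09 + 44·0.02 = 5.980 sabins.
V = 60 m³. Required absorption A₂ = 0.161 × 60 / 0.68 = 14.206 sabins.
Additional absorption ΔA = 14.206 − 5.980 = 8.2 sabins.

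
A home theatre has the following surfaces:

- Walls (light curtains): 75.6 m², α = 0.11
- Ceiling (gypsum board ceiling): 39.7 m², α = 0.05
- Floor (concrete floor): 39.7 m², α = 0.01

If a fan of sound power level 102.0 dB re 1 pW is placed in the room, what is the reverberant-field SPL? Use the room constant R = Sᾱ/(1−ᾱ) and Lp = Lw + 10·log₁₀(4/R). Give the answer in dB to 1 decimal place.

97.4 dB

A = 10.698 sabins; S = 155.0 m².
ᾱ = 10.698/155.0 = 0.0690; R = Sᾱ/(1−ᾱ) = 10.698/(1−0.0690) = 11.491 m².
Lp = 102.0 + 10·log₁₀(4/11.491) = 102.0 + (-4.58) = 97.4 dB.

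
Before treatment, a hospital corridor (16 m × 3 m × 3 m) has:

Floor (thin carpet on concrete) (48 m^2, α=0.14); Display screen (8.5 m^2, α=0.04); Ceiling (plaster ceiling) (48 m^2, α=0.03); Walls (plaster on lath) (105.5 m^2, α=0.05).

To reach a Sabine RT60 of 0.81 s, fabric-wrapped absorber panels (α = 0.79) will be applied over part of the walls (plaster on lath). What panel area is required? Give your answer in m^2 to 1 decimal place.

A₁ = Σ Sᵢαᵢ = 48*0.14 + 8.5*0.04 + 48*0.03 + 105.5*0.05 = 13.775 sabins.
V = 144 m³. Target absorption A₂ = 0.161 × 144 / 0.81 = 28.622 sabins.
Absorption to add: 28.622 − 13.775 = 14.847 sabins.
Net gain per m^2: Δα = 0.79 − 0.05 = 0.74.
Panel area = 14.847 / 0.74 = 20.1 m^2.

20.1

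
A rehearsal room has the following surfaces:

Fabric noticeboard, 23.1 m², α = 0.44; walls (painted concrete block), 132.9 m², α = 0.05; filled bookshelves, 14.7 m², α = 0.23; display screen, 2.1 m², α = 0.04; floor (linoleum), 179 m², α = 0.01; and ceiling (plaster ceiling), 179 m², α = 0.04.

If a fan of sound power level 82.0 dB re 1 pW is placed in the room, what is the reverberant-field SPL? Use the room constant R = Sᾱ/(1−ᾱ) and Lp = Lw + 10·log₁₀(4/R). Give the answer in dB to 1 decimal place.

A = 29.224 sabins; S = 530.8 m².
ᾱ = 29.224/530.8 = 0.0551; R = Sᾱ/(1−ᾱ) = 29.224/(1−0.0551) = 30.928 m².
Lp = Lw + 10 log₁₀(4/R) = 82.0 -8.88 = 73.1 dB.

73.1 dB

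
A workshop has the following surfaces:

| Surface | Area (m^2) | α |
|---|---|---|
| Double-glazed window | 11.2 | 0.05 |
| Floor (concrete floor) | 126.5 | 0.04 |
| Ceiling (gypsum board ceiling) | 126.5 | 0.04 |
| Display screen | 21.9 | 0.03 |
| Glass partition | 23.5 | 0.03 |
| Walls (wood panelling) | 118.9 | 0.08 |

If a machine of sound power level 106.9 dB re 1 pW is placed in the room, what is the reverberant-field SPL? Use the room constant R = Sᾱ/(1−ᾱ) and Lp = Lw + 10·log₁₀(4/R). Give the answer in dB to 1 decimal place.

99.4 dB

A = 21.554 sabins; S = 428.5 m^2.
ᾱ = 0.0503, so room constant R = A/(1−ᾱ) = 22.696 m^2.
Lp = 106.9 + 10·log₁₀(4/22.696) = 106.9 + (-7.54) = 99.4 dB.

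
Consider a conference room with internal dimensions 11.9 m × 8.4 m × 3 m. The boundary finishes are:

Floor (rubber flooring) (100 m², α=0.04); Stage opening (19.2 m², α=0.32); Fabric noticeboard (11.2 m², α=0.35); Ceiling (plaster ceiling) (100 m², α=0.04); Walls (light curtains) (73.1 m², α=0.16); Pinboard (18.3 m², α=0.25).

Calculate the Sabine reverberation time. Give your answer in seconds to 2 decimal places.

Equivalent absorption area: A = 100×0.04 + 19.2×0.32 + 11.2×0.35 + 100×0.04 + 73.1×0.16 + 18.3×0.25 = 34.335 m².
Room volume: 299.88 m³.
Sabine: RT60 = 0.161 × 299.88 / 34.335 = 1.41 s.

1.41 seconds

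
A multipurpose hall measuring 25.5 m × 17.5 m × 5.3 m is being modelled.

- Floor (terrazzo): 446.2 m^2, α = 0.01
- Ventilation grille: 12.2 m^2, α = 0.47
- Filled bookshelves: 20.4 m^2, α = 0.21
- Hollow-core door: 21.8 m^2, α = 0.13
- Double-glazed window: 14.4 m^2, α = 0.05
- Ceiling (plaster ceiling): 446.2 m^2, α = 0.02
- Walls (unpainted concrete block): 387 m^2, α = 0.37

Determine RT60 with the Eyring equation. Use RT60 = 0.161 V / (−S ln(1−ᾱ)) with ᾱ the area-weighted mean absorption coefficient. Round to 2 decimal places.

S = Σ Sᵢ = 1348.2 m^2.
Absorption A = 446.2·0.01 + 12.2·0.47 + 20.4·0.21 + 21.8·0.13 + 14.4·0.05 + 446.2·0.02 + 387·0.37 = 170.148 sabins.
ᾱ = 170.148 / 1348.2 = 0.1262.
−S·ln(1−ᾱ) = −1348.2 × ln(1 − 0.1262) = 181.877.
V = 25.5 × 17.5 × 5.3 = 2365.125 m³.
T = 0.161·V/[−S·ln(1−ᾱ)] = 0.161·2365.125/181.877 = 2.09 s.

2.09 s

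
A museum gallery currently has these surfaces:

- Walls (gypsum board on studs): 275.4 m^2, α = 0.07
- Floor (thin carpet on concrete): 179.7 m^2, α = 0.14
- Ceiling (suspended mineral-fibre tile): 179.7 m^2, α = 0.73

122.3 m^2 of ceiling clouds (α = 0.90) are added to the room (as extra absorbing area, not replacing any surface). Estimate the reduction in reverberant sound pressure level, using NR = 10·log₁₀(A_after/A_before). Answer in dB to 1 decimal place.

Total absorption A_before = 275.4*0.07 + 179.7*0.14 + 179.7*0.73
  = 19.278 + 25.158 + 131.181 = 175.617 m^2 sabins.
Treatment contributes 122.3·0.90 = 110.070 sabins.
New total A_after = 285.687 sabins.
Reduction = 10 log₁₀(A_after/A_before) = 10 log₁₀(1.6268) = 2.1 dB.

2.1 dB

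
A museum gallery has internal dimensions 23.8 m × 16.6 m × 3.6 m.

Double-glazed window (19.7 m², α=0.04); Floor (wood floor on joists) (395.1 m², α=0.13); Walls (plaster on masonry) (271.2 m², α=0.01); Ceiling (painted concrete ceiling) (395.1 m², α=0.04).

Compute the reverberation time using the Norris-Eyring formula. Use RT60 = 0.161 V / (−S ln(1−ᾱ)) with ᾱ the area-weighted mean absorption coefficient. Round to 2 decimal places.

3.13 s

S = Σ Sᵢ = 1081.1 m².
Σ(Sᵢαᵢ) = 19.7×0.04 + 395.1×0.13 + 271.2×0.01 + 395.1×0.04 = 70.667.
Mean coefficient ᾱ = A/S = 0.0654.
Eyring denominator: −S ln(1−ᾱ) = 73.122.
V = 23.8 × 16.6 × 3.6 = 1422.288 m³.
T = 0.161·V/[−S·ln(1−ᾱ)] = 0.161·1422.288/73.122 = 3.13 s.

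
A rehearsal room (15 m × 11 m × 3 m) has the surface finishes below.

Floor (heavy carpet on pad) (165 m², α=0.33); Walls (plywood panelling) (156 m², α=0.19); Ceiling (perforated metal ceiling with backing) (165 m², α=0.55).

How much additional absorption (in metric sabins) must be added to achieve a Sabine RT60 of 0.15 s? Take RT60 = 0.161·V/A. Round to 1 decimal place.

356.5 sabins

Equivalent absorption area: A₁ = 165·0.33 + 156·0.19 + 165·0.55 = 174.840 m².
For T = 0.15 s, need A₂ = 0.161·V/T = 0.161·495/0.15 = 531.300 sabins.
Shortfall: 531.300 − 174.840 = 356.5 sabins.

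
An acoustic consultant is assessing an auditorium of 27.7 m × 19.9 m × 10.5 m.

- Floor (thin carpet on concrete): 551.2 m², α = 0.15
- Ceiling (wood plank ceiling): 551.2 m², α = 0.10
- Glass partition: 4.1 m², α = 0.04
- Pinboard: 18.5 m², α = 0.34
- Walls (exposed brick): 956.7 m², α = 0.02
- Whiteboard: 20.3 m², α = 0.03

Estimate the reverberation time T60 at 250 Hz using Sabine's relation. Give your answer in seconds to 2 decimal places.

5.68 s

Summing Sᵢαᵢ: 82.680 + 55.120 + 0.164 + 6.290 + 19.134 + 0.609 → A = 163.997 sabins.
Volume V = 27.7 × 19.9 × 10.5 = 5787.915 m³.
Sabine: RT60 = 0.161 × 5787.915 / 163.997 = 5.68 s.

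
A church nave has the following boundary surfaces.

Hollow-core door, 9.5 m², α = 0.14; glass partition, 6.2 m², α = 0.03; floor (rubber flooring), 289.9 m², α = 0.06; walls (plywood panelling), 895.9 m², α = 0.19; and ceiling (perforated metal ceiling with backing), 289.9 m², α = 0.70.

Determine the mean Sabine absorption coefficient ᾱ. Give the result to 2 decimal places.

0.26

Total surface area S = 1491.4 m².
Weighted sum Σ Sα = 392.061.
ᾱ = A/S = 0.26.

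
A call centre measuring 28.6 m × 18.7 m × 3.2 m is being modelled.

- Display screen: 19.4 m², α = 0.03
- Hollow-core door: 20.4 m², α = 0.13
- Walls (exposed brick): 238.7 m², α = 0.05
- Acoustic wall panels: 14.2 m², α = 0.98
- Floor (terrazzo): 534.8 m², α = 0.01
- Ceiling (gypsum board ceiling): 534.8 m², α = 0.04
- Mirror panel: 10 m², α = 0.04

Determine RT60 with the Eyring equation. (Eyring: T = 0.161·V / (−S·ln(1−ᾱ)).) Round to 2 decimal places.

4.80 s

S = Σ Sᵢ = 1372.3 m².
Σ(Sᵢαᵢ) = 19.4×0.03 + 20.4×0.13 + 238.7×0.05 + 14.2×0.98 + 534.8×0.01 + 534.8×0.04 + 10×0.04 = 56.225.
Mean coefficient ᾱ = A/S = 0.0410.
−S·ln(1−ᾱ) = −1372.3 × ln(1 − 0.0410) = 57.450.
V = 28.6 × 18.7 × 3.2 = 1711.424 m³.
T = 0.161·V/[−S·ln(1−ᾱ)] = 0.161·1711.424/57.450 = 4.80 s.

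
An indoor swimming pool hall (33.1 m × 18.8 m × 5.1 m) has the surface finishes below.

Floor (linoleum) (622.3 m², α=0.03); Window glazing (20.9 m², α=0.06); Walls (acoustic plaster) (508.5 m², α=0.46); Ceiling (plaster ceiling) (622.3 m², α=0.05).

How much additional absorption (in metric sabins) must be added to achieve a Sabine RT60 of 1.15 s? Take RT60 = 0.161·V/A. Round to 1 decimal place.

159.4 sabins

Summing Sᵢαᵢ: 18.669 + 1.254 + 233.910 + 31.115 → A₁ = 284.948 sabins.
For T = 1.15 s, need A₂ = 0.161·V/T = 0.161·3173.628/1.15 = 444.308 sabins.
Additional absorption ΔA = 444.308 − 284.948 = 159.4 sabins.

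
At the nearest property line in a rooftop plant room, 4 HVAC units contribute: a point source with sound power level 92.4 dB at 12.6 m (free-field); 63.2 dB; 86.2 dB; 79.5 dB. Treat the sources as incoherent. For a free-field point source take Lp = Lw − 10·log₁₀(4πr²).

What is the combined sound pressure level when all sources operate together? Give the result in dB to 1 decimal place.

Source at 12.6 m: Lp = 92.4 − 10·log₁₀(4π·12.6²) = 92.4 − 10·log₁₀(1995.037) = 59.4 dB.
Sum in the linear (power) domain: Σ 10^(Lᵢ/10) = 10^(59.4/10) + 10^(63.2/10) + 10^(86.2/10) + 10^(79.5/10) = 5.09e+08.
Combined level = 10 log₁₀(5.09e+08) = 87.1 dB.

87.1 dB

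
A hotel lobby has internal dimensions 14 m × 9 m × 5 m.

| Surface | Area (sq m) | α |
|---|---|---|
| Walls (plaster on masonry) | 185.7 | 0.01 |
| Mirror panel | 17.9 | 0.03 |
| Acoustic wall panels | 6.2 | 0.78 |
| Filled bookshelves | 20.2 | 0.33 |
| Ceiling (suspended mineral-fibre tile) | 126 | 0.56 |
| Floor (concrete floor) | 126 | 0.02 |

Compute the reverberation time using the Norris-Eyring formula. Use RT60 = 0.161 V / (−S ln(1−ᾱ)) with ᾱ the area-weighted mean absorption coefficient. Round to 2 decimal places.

1.06 s

Total surface area S = 185.7 + 17.9 + 6.2 + 20.2 + 126 + 126 = 482.0 sq m.
Σ(Sᵢαᵢ) = 185.7·0.01 + 17.9·0.03 + 6.2·0.78 + 20.2·0.33 + 126·0.56 + 126·0.02 = 86.976.
ᾱ = 86.976 / 482.0 = 0.1804.
−S·ln(1−ᾱ) = −482.0 × ln(1 − 0.1804) = 95.889.
V = 14 × 9 × 5 = 630 m³.
T = 0.161·V/[−S·ln(1−ᾱ)] = 0.161·630/95.889 = 1.06 s.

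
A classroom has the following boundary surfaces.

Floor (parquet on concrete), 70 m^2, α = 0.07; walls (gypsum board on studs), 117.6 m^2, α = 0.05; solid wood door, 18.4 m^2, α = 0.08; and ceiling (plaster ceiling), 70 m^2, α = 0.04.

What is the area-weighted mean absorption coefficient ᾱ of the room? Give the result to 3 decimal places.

Total surface area S = 276.0 m^2.
Weighted sum Σ Sα = 15.052.
ᾱ = A/S = 0.055.

0.055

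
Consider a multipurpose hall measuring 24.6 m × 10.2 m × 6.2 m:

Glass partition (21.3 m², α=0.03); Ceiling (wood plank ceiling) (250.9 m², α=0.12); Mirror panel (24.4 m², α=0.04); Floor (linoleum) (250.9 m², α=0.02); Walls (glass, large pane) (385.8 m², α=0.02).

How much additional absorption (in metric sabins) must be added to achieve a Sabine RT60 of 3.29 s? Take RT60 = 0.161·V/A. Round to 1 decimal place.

Equivalent absorption area: A₁ = 21.3·0.03 + 250.9·0.12 + 24.4·0.04 + 250.9·0.02 + 385.8·0.02 = 44.457 m².
For T = 3.29 s, need A₂ = 0.161·V/T = 0.161·1555.704/3.29 = 76.130 sabins.
ΔA = A₂ − A₁ = 76.130 − 44.457 = 31.7 sabins.

31.7 sabins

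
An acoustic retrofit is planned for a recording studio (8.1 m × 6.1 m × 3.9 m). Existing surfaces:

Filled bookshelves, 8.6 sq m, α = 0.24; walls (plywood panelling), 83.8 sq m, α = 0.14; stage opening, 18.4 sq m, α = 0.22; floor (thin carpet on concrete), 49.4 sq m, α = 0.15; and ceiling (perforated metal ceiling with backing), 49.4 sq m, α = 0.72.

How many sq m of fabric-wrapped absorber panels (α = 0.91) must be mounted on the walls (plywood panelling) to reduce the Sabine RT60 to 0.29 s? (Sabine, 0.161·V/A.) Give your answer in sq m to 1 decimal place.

Summing Sᵢαᵢ: 2.064 + 11.732 + 4.048 + 7.410 + 35.568 → A₁ = 60.822 sabins.
Required A₂ = 0.161·192.699/0.29 = 106.981 sabins.
Absorption to add: 106.981 − 60.822 = 46.159 sabins.
Net gain per sq m: Δα = 0.91 − 0.14 = 0.77.
Area = ΔA/Δα = 46.159/0.77 = 59.9 sq m.

59.9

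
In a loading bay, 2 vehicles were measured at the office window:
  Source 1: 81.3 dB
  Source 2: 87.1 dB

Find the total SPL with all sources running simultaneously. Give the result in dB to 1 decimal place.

88.1 dB

Converting to relative power and adding: 10^(81.3/10) + 10^(87.1/10) = 6.478e+08.
L_total = 10·log₁₀(6.478e+08) = 88.1 dB.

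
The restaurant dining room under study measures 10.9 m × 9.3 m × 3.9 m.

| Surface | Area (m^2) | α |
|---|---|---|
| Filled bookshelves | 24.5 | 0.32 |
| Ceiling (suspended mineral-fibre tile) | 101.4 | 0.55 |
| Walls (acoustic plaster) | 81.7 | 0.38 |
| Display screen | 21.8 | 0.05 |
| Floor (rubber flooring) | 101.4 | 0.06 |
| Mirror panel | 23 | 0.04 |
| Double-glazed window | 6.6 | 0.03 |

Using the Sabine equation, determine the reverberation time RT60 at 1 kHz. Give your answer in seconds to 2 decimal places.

0.62 s

Total absorption A = 24.5·0.32 + 101.4·0.55 + 81.7·0.38 + 21.8·0.05 + 101.4·0.06 + 23·0.04 + 6.6·0.03
  = 7.840 + 55.770 + 31.046 + 1.090 + 6.084 + 0.920 + 0.198 = 102.948 m^2 sabins.
Volume V = 10.9 × 9.3 × 3.9 = 395.343 m³.
Sabine: RT60 = 0.161 × 395.343 / 102.948 = 0.62 s.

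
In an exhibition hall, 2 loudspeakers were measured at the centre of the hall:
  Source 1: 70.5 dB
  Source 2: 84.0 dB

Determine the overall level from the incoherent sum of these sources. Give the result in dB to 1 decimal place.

84.2 dB

Σ 10^(Lᵢ/10) = 2.624e+08.
Back to dB: 10·log₁₀ Σ = 84.2 dB.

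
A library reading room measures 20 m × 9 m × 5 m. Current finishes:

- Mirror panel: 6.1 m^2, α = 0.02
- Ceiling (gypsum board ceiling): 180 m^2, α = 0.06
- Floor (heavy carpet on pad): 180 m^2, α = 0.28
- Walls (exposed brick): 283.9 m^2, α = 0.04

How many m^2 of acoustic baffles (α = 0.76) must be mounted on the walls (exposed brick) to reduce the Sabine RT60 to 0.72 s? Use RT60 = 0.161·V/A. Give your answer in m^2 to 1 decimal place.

A₁ = Σ Sᵢαᵢ = 6.1·0.02 + 180·0.06 + 180·0.28 + 283.9·0.04 = 72.678 sabins.
V = 900 m³. Target absorption A₂ = 0.161 × 900 / 0.72 = 201.250 sabins.
Absorption to add: 201.250 − 72.678 = 128.572 sabins.
Each m^2 of panel replacing the walls (exposed brick) adds (0.76 − 0.04) = 0.72 sabins.
Area = ΔA/Δα = 128.572/0.72 = 178.6 m^2.

178.6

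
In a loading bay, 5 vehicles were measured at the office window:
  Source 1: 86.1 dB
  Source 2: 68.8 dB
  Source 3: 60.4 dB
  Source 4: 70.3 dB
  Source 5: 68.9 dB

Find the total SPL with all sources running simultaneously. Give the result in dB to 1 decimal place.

Sum in the linear (power) domain: Σ 10^(Lᵢ/10) = 10^(86.1/10) + 10^(68.8/10) + 10^(60.4/10) + 10^(70.3/10) + 10^(68.9/10) = 4.345e+08.
Back to dB: 10·log₁₀ Σ = 86.4 dB.

86.4 dB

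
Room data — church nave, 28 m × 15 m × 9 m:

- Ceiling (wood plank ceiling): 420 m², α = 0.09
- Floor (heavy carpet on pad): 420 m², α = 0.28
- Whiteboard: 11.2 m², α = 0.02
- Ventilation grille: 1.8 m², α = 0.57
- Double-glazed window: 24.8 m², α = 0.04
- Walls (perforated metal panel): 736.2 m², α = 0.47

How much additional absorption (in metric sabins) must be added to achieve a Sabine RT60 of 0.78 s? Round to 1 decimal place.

276.6 sabins

Equivalent absorption area: A₁ = 420*0.09 + 420*0.28 + 11.2*0.02 + 1.8*0.57 + 24.8*0.04 + 736.2*0.47 = 503.656 m².
V = 3780 m³. Required absorption A₂ = 0.161 × 3780 / 0.78 = 780.231 sabins.
Additional absorption ΔA = 780.231 − 503.656 = 276.6 sabins.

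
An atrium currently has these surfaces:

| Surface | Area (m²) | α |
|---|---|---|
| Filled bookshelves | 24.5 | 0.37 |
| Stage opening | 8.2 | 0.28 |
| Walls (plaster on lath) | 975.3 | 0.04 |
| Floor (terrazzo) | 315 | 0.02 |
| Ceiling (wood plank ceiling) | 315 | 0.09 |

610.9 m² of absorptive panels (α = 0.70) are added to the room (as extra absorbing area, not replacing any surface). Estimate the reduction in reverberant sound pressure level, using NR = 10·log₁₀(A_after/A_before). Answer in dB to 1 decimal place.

7.8 dB

Equivalent absorption area: A_before = 24.5·0.37 + 8.2·0.28 + 975.3·0.04 + 315·0.02 + 315·0.09 = 85.023 m².
Treatment contributes 610.9·0.70 = 427.630 sabins.
New total A_after = 512.653 sabins.
Reduction = 10 log₁₀(A_after/A_before) = 10 log₁₀(6.0296) = 7.8 dB.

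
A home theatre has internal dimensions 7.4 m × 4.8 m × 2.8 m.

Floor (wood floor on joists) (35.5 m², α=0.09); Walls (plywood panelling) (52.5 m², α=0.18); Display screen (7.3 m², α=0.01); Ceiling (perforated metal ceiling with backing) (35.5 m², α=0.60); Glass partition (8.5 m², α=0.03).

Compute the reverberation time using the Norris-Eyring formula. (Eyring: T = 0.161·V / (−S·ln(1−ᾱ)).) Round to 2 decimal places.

0.41 seconds

S = Σ Sᵢ = 139.3 m².
Σ(Sᵢαᵢ) = 35.5×0.09 + 52.5×0.18 + 7.3×0.01 + 35.5×0.60 + 8.5×0.03 = 34.273.
ᾱ = 34.273 / 139.3 = 0.2460.
−S·ln(1−ᾱ) = −139.3 × ln(1 − 0.2460) = 39.333.
V = 7.4 × 4.8 × 2.8 = 99.456 m³.
RT60 = 0.161 × 99.456 / 39.333 = 0.41 s.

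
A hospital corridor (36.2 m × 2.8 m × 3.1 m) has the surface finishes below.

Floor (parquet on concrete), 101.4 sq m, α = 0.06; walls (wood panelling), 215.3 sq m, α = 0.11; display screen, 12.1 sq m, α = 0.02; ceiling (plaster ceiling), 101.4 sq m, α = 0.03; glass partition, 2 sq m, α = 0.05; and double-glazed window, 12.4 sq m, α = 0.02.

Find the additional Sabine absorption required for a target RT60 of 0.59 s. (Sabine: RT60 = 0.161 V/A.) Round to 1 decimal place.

52.3 sabins

A₁ = Σ Sᵢαᵢ = 101.4*0.06 + 215.3*0.11 + 12.1*0.02 + 101.4*0.03 + 2*0.05 + 12.4*0.02 = 33.399 sabins.
V = 314.216 m³. Required absorption A₂ = 0.161 × 314.216 / 0.59 = 85.744 sabins.
Shortfall: 85.744 − 33.399 = 52.3 sabins.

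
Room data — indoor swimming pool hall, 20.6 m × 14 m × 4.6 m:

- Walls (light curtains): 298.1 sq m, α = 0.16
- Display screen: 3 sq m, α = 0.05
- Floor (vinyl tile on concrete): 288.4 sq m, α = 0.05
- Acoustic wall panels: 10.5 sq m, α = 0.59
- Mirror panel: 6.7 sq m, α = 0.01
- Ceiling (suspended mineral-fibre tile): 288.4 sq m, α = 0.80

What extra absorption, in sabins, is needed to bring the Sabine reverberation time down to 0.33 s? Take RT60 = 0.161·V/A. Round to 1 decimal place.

A₁ = Σ Sᵢαᵢ = 298.1·0.16 + 3·0.05 + 288.4·0.05 + 10.5·0.59 + 6.7·0.01 + 288.4·0.80 = 299.248 sabins.
For T = 0.33 s, need A₂ = 0.161·V/T = 0.161·1326.64/0.33 = 647.240 sabins.
ΔA = A₂ − A₁ = 647.240 − 299.248 = 348.0 sabins.

348.0 sabins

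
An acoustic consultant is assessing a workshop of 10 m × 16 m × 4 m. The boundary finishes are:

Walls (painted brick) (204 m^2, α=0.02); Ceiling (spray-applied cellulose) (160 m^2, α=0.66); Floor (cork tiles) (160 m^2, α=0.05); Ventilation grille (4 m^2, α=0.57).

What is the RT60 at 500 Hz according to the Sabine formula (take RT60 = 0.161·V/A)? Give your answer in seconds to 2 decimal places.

A = Σ Sᵢαᵢ = 204*0.02 + 160*0.66 + 160*0.05 + 4*0.57 = 119.960 sabins.
Room volume: 640 m³.
T = 0.161 V/A = 0.161·640/119.960 = 0.86 s.

0.86 s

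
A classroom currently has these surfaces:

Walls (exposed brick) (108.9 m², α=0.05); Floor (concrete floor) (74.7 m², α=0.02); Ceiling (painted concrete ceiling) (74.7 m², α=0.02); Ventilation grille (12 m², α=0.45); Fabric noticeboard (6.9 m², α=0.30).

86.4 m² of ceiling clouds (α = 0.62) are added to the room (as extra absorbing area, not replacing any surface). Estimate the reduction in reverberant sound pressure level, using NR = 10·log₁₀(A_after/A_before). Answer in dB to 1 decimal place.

6.4 dB

Equivalent absorption area: A_before = 108.9·0.05 + 74.7·0.02 + 74.7·0.02 + 12·0.45 + 6.9·0.30 = 15.903 m².
Treatment contributes 86.4·0.62 = 53.568 sabins.
New total A_after = 69.471 sabins.
Reduction = 10 log₁₀(A_after/A_before) = 10 log₁₀(4.3684) = 6.4 dB.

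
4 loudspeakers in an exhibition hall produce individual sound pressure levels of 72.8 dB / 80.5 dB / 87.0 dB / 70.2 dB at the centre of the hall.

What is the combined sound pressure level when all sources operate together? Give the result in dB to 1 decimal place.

88.1 dB

Σ 10^(Lᵢ/10) = 6.429e+08.
Combined level = 10 log₁₀(6.429e+08) = 88.1 dB.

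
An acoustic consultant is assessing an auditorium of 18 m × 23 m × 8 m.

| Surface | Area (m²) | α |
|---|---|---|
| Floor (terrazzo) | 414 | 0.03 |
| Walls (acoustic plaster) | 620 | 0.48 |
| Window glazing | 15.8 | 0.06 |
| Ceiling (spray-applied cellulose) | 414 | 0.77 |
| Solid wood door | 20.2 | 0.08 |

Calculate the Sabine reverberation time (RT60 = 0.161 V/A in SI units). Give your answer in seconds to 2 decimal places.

0.84 s

Summing Sᵢαᵢ: 12.420 + 297.600 + 0.948 + 318.780 + 1.616 → A = 631.364 sabins.
Room volume: 3312 m³.
T = 0.161 V/A = 0.161·3312/631.364 = 0.84 s.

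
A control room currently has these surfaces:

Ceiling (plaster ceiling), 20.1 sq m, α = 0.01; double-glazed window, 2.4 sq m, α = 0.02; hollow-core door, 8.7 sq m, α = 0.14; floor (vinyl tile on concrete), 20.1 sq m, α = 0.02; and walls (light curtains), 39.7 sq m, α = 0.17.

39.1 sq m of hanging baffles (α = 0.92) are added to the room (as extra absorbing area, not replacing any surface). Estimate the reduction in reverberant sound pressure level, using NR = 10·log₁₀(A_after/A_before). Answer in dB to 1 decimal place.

Summing Sᵢαᵢ: 0.201 + 0.048 + 1.218 + 0.402 + 6.749 → A_before = 8.618 sabins.
Treatment contributes 39.1·0.92 = 35.972 sabins.
New total A_after = 44.590 sabins.
NR = 10·log₁₀(44.590/8.618) = 7.1 dB.

7.1 dB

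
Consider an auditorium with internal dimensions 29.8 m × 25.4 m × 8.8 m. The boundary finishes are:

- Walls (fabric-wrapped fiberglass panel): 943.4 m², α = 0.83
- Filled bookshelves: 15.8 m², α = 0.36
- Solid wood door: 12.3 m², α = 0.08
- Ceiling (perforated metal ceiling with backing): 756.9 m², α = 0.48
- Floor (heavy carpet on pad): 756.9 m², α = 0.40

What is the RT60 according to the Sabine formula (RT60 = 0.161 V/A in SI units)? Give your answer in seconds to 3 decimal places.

Total absorption A = 943.4×0.83 + 15.8×0.36 + 12.3×0.08 + 756.9×0.48 + 756.9×0.40
  = 783.022 + 5.688 + 0.984 + 363.312 + 302.760 = 1455.766 m² sabins.
Volume V = 29.8 × 25.4 × 8.8 = 6660.896 m³.
T = 0.161 V/A = 0.161·6660.896/1455.766 = 0.737 s.

0.737 s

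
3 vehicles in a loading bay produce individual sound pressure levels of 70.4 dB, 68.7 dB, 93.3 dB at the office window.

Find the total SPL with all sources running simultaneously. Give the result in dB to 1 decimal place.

93.3 dB

Σ 10^(Lᵢ/10) = 2.156e+09.
Combined level = 10 log₁₀(2.156e+09) = 93.3 dB.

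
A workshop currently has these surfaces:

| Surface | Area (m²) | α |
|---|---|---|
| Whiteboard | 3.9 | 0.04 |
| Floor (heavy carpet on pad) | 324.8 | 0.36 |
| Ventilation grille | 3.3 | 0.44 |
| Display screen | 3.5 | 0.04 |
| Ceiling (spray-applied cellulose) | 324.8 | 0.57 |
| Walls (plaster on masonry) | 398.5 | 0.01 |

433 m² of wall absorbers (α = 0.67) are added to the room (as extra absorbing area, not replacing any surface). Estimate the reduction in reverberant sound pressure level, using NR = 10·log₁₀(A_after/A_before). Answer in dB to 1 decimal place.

2.9 dB

A_before = Σ Sᵢαᵢ = 3.9*0.04 + 324.8*0.36 + 3.3*0.44 + 3.5*0.04 + 324.8*0.57 + 398.5*0.01 = 307.797 sabins.
Added absorption = 433 × 0.67 = 290.110 sabins.
New total A_after = 597.907 sabins.
NR = 10·log₁₀(597.907/307.797) = 2.9 dB.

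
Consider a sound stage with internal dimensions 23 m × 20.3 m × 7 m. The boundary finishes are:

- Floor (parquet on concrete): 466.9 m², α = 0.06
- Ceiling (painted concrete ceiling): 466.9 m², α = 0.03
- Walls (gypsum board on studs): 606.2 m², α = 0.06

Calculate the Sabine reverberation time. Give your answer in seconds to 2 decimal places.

6.71 sec

Summing Sᵢαᵢ: 28.014 + 14.007 + 36.372 → A = 78.393 sabins.
V = 23·20.3·7 = 3268.3 m³.
T = 0.161 V/A = 0.161·3268.3/78.393 = 6.71 s.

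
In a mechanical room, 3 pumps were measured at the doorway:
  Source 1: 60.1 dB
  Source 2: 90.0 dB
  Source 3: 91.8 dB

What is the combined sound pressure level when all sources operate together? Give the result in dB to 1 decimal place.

Σ 10^(Lᵢ/10) = 2.515e+09.
L_total = 10·log₁₀(2.515e+09) = 94.0 dB.

94.0 dB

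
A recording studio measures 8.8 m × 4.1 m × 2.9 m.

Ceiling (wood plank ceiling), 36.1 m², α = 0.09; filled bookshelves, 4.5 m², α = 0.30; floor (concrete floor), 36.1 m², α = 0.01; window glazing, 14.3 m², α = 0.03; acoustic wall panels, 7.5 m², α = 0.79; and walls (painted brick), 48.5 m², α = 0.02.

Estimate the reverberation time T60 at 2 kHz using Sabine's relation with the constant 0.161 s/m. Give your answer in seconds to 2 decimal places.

Equivalent absorption area: A = 36.1×0.09 + 4.5×0.30 + 36.1×0.01 + 14.3×0.03 + 7.5×0.79 + 48.5×0.02 = 12.284 m².
Room volume: 104.632 m³.
RT60 = 0.161 · V / A = 0.161 × 104.632 / 12.284 = 1.37 s.

1.37 sec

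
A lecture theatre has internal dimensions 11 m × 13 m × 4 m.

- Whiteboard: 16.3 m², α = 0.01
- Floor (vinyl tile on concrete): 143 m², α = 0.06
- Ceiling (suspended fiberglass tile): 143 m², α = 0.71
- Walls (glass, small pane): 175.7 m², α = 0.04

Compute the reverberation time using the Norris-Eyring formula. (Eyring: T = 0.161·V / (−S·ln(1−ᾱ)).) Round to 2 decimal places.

S = Σ Sᵢ = 478.0 m².
Σ(Sᵢαᵢ) = 16.3·0.01 + 143·0.06 + 143·0.71 + 175.7·0.04 = 117.301.
Mean coefficient ᾱ = A/S = 0.2454.
−S·ln(1−ᾱ) = −478.0 × ln(1 − 0.2454) = 134.589.
V = 11 × 13 × 4 = 572 m³.
RT60 = 0.161 × 572 / 134.589 = 0.68 s.

0.68 seconds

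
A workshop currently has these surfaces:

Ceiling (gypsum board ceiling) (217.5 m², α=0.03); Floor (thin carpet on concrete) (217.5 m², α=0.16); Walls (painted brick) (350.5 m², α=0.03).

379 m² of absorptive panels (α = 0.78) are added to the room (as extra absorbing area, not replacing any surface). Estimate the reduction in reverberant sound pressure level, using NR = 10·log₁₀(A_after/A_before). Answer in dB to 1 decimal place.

Summing Sᵢαᵢ: 6.525 + 34.800 + 10.515 → A_before = 51.840 sabins.
Treatment contributes 379·0.78 = 295.620 sabins.
A_after = 51.840 + 295.620 = 347.460 sabins.
Reduction = 10 log₁₀(A_after/A_before) = 10 log₁₀(6.7025) = 8.3 dB.

8.3 dB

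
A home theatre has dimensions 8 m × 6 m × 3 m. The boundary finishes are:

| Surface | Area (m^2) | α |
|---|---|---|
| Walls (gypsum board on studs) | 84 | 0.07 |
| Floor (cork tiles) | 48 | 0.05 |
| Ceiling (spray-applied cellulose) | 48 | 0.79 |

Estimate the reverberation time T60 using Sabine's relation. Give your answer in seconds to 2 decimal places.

Total absorption A = 84·0.07 + 48·0.05 + 48·0.79
  = 5.880 + 2.400 + 37.920 = 46.200 m^2 sabins.
Room volume: 144 m³.
T = 0.161 V/A = 0.161·144/46.200 = 0.50 s.

0.50 s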